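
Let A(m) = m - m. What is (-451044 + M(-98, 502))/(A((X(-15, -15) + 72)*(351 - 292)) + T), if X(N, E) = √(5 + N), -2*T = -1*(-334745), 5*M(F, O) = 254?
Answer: 4509932/1673725 ≈ 2.6945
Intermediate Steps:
M(F, O) = 254/5 (M(F, O) = (⅕)*254 = 254/5)
T = -334745/2 (T = -(-1)*(-334745)/2 = -½*334745 = -334745/2 ≈ -1.6737e+5)
A(m) = 0
(-451044 + M(-98, 502))/(A((X(-15, -15) + 72)*(351 - 292)) + T) = (-451044 + 254/5)/(0 - 334745/2) = -2254966/(5*(-334745/2)) = -2254966/5*(-2/334745) = 4509932/1673725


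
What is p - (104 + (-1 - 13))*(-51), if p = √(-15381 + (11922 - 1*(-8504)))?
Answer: 4590 + √5045 ≈ 4661.0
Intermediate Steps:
p = √5045 (p = √(-15381 + (11922 + 8504)) = √(-15381 + 20426) = √5045 ≈ 71.028)
p - (104 + (-1 - 13))*(-51) = √5045 - (104 + (-1 - 13))*(-51) = √5045 - (104 - 14)*(-51) = √5045 - 90*(-51) = √5045 - 1*(-4590) = √5045 + 4590 = 4590 + √5045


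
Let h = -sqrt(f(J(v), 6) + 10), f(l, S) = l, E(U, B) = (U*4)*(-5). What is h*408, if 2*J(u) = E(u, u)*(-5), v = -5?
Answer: -1632*I*sqrt(15) ≈ -6320.7*I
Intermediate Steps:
E(U, B) = -20*U (E(U, B) = (4*U)*(-5) = -20*U)
J(u) = 50*u (J(u) = (-20*u*(-5))/2 = (100*u)/2 = 50*u)
h = -4*I*sqrt(15) (h = -sqrt(50*(-5) + 10) = -sqrt(-250 + 10) = -sqrt(-240) = -4*I*sqrt(15) ≈ -15.492*I)
h*408 = -4*I*sqrt(15)*408 = -1632*I*sqrt(15)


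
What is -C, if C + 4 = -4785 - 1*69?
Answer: 4858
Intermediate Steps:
C = -4858 (C = -4 + (-4785 - 1*69) = -4 + (-4785 - 69) = -4 - 4854 = -4858)
-C = -1*(-4858) = 4858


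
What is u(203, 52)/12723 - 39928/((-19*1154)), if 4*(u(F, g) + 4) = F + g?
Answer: 1018628045/557928996 ≈ 1.8257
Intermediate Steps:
u(F, g) = -4 + F/4 + g/4 (u(F, g) = -4 + (F + g)/4 = -4 + (F/4 + g/4) = -4 + F/4 + g/4)
u(203, 52)/12723 - 39928/((-19*1154)) = (-4 + (¼)*203 + (¼)*52)/12723 - 39928/((-19*1154)) = (-4 + 203/4 + 13)*(1/12723) - 39928/(-21926) = (239/4)*(1/12723) - 39928*(-1/21926) = 239/50892 + 19964/10963 = 1018628045/557928996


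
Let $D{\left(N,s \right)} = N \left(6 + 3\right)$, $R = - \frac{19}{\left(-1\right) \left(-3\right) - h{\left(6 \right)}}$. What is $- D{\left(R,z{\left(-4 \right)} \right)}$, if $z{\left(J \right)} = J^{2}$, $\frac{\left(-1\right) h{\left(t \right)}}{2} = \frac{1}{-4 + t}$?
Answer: $\frac{171}{4} \approx 42.75$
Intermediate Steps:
$h{\left(t \right)} = - \frac{2}{-4 + t}$
$R = - \frac{19}{4}$ ($R = - \frac{19}{\left(-1\right) \left(-3\right) - - \frac{2}{-4 + 6}} = - \frac{19}{3 - - \frac{2}{2}} = - \frac{19}{3 - \left(-2\right) \frac{1}{2}} = - \frac{19}{3 - -1} = - \frac{19}{3 + 1} = - \frac{19}{4} \approx -4.75$)
$D{\left(N,s \right)} = 9 N$ ($D{\left(N,s \right)} = N 9 = 9 N$)
$- D{\left(R,z{\left(-4 \right)} \right)} = - \frac{9 \left(-19\right)}{4} = \left(-1\right) \left(- \frac{171}{4}\right) = \frac{171}{4}$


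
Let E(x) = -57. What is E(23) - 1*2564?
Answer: -2621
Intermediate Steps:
E(23) - 1*2564 = -57 - 1*2564 = -57 - 2564 = -2621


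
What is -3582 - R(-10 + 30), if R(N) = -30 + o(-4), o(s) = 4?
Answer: -3556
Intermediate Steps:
R(N) = -26 (R(N) = -30 + 4 = -26)
-3582 - R(-10 + 30) = -3582 - 1*(-26) = -3582 + 26 = -3556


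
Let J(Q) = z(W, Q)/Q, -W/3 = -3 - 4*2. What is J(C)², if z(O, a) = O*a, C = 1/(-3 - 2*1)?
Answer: 1089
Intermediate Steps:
W = 33 (W = -3*(-3 - 4*2) = -3*(-3 - 8) = -3*(-11) = 33)
C = -⅕ (C = 1/(-3 - 2) = 1/(-5) = -⅕ ≈ -0.20000)
J(Q) = 33 (J(Q) = (33*Q)/Q = 33)
J(C)² = 33² = 1089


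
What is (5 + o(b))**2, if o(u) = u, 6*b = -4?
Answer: 169/9 ≈ 18.778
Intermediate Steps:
b = -2/3 (b = (1/6)*(-4) = -2/3 ≈ -0.66667)
(5 + o(b))**2 = (5 - 2/3)**2 = (13/3)**2 = 169/9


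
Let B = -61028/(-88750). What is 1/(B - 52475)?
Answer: -44375/2328547611 ≈ -1.9057e-5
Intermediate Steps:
B = 30514/44375 (B = -61028*(-1/88750) = 30514/44375 ≈ 0.68764)
1/(B - 52475) = 1/(30514/44375 - 52475) = 1/(-2328547611/44375) = -44375/2328547611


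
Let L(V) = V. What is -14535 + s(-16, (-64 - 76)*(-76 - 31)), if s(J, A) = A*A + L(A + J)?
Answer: 224400829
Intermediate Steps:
s(J, A) = A + J + A² (s(J, A) = A*A + (A + J) = A² + (A + J) = A + J + A²)
-14535 + s(-16, (-64 - 76)*(-76 - 31)) = -14535 + ((-64 - 76)*(-76 - 31) - 16 + ((-64 - 76)*(-76 - 31))²) = -14535 + (-140*(-107) - 16 + (-140*(-107))²) = -14535 + (14980 - 16 + 14980²) = -14535 + (14980 - 16 + 224400400) = -14535 + 224415364 = 224400829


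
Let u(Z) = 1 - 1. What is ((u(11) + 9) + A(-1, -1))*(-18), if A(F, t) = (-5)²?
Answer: -612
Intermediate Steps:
A(F, t) = 25
u(Z) = 0
((u(11) + 9) + A(-1, -1))*(-18) = ((0 + 9) + 25)*(-18) = (9 + 25)*(-18) = 34*(-18) = -612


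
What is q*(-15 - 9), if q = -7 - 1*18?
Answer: 600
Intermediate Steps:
q = -25 (q = -7 - 18 = -25)
q*(-15 - 9) = -25*(-15 - 9) = -25*(-24) = 600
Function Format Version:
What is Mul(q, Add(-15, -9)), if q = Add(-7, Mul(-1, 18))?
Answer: 600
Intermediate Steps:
q = -25 (q = Add(-7, -18) = -25)
Mul(q, Add(-15, -9)) = Mul(-25, Add(-15, -9)) = Mul(-25, -24) = 600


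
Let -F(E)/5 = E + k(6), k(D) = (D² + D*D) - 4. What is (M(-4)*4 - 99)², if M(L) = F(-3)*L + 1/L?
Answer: 26010000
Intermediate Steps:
k(D) = -4 + 2*D² (k(D) = (D² + D²) - 4 = 2*D² - 4 = -4 + 2*D²)
F(E) = -340 - 5*E (F(E) = -5*(E + (-4 + 2*6²)) = -5*(E + (-4 + 2*36)) = -5*(E + (-4 + 72)) = -5*(E + 68) = -5*(68 + E) = -340 - 5*E)
M(L) = 1/L - 325*L (M(L) = (-340 - 5*(-3))*L + 1/L = (-340 + 15)*L + 1/L = -325*L + 1/L = 1/L - 325*L)
(M(-4)*4 - 99)² = ((1/(-4) - 325*(-4))*4 - 99)² = ((-¼ + 1300)*4 - 99)² = ((5199/4)*4 - 99)² = (5199 - 99)² = 5100² = 26010000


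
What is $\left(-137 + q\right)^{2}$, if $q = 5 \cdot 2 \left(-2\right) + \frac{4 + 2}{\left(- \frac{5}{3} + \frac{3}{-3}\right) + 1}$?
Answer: $\frac{644809}{25} \approx 25792.0$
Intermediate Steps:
$q = - \frac{118}{5}$ ($q = 5 \left(-4\right) + \frac{6}{\left(\left(-5\right) \frac{1}{3} + 3 \left(- \frac{1}{3}\right)\right) + 1} = -20 + \frac{6}{\left(- \frac{5}{3} - 1\right) + 1} = -20 + \frac{6}{- \frac{8}{3} + 1} = -20 + \frac{6}{- \frac{5}{3}} = -20 + 6 \left(- \frac{3}{5}\right) = -20 - \frac{18}{5} = - \frac{118}{5} \approx -23.6$)
$\left(-137 + q\right)^{2} = \left(-137 - \frac{118}{5}\right)^{2} = \left(- \frac{803}{5}\right)^{2} = \frac{644809}{25}$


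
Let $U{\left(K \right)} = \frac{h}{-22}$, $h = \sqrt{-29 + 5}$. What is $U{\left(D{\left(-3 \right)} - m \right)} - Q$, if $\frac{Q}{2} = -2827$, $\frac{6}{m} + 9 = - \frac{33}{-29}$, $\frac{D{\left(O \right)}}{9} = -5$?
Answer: $5654 - \frac{i \sqrt{6}}{11} \approx 5654.0 - 0.22268 i$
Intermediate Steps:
$D{\left(O \right)} = -45$ ($D{\left(O \right)} = 9 \left(-5\right) = -45$)
$m = - \frac{29}{38}$ ($m = \frac{6}{-9 - \frac{33}{-29}} = \frac{6}{-9 - - \frac{33}{29}} = \frac{6}{-9 + \frac{33}{29}} = \frac{6}{- \frac{228}{29}} = 6 \left(- \frac{29}{228}\right) = - \frac{29}{38} \approx -0.76316$)
$Q = -5654$ ($Q = 2 \left(-2827\right) = -5654$)
$h = 2 i \sqrt{6}$ ($h = \sqrt{-24} = 2 i \sqrt{6} \approx 4.899 i$)
$U{\left(K \right)} = - \frac{i \sqrt{6}}{11}$ ($U{\left(K \right)} = \frac{2 i \sqrt{6}}{-22} = 2 i \sqrt{6} \left(- \frac{1}{22}\right) = - \frac{i \sqrt{6}}{11}$)
$U{\left(D{\left(-3 \right)} - m \right)} - Q = - \frac{i \sqrt{6}}{11} - -5654 = - \frac{i \sqrt{6}}{11} + 5654 = 5654 - \frac{i \sqrt{6}}{11}$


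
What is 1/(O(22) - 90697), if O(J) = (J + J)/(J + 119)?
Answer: -141/12788233 ≈ -1.1026e-5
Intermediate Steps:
O(J) = 2*J/(119 + J) (O(J) = (2*J)/(119 + J) = 2*J/(119 + J))
1/(O(22) - 90697) = 1/(2*22/(119 + 22) - 90697) = 1/(2*22/141 - 90697) = 1/(2*22*(1/141) - 90697) = 1/(44/141 - 90697) = 1/(-12788233/141) = -141/12788233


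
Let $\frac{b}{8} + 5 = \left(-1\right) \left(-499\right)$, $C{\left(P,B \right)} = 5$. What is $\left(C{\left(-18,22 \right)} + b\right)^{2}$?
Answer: $15657849$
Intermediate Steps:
$b = 3952$ ($b = -40 + 8 \left(\left(-1\right) \left(-499\right)\right) = -40 + 8 \cdot 499 = -40 + 3992 = 3952$)
$\left(C{\left(-18,22 \right)} + b\right)^{2} = \left(5 + 3952\right)^{2} = 3957^{2} = 15657849$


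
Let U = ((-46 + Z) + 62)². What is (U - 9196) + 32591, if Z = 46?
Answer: 27239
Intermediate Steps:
U = 3844 (U = ((-46 + 46) + 62)² = (0 + 62)² = 62² = 3844)
(U - 9196) + 32591 = (3844 - 9196) + 32591 = -5352 + 32591 = 27239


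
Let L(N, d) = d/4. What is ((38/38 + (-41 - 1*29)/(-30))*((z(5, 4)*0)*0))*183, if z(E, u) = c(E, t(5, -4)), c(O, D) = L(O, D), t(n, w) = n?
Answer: 0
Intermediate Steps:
L(N, d) = d/4 (L(N, d) = d*(¼) = d/4)
c(O, D) = D/4
z(E, u) = 5/4 (z(E, u) = (¼)*5 = 5/4)
((38/38 + (-41 - 1*29)/(-30))*((z(5, 4)*0)*0))*183 = ((38/38 + (-41 - 1*29)/(-30))*(((5/4)*0)*0))*183 = ((38*(1/38) + (-41 - 29)*(-1/30))*(0*0))*183 = ((1 - 70*(-1/30))*0)*183 = ((1 + 7/3)*0)*183 = ((10/3)*0)*183 = 0*183 = 0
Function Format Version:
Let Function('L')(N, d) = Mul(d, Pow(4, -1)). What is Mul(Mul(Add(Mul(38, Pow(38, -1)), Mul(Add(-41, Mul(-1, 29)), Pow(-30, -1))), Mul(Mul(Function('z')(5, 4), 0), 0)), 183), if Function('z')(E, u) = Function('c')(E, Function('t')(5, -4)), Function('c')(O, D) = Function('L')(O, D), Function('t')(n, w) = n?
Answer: 0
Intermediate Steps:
Function('L')(N, d) = Mul(Rational(1, 4), d) (Function('L')(N, d) = Mul(d, Rational(1, 4)) = Mul(Rational(1, 4), d))
Function('c')(O, D) = Mul(Rational(1, 4), D)
Function('z')(E, u) = Rational(5, 4) (Function('z')(E, u) = Mul(Rational(1, 4), 5) = Rational(5, 4))
Mul(Mul(Add(Mul(38, Pow(38, -1)), Mul(Add(-41, Mul(-1, 29)), Pow(-30, -1))), Mul(Mul(Function('z')(5, 4), 0), 0)), 183) = Mul(Mul(Add(Mul(38, Pow(38, -1)), Mul(Add(-41, Mul(-1, 29)), Pow(-30, -1))), Mul(Mul(Rational(5, 4), 0), 0)), 183) = Mul(Mul(Add(Mul(38, Rational(1, 38)), Mul(Add(-41, -29), Rational(-1, 30))), Mul(0, 0)), 183) = Mul(Mul(Add(1, Mul(-70, Rational(-1, 30))), 0), 183) = Mul(Mul(Add(1, Rational(7, 3)), 0), 183) = Mul(Mul(Rational(10, 3), 0), 183) = Mul(0, 183) = 0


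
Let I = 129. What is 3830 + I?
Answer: 3959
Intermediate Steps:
3830 + I = 3830 + 129 = 3959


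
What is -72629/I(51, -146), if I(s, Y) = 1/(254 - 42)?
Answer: -15397348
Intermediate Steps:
I(s, Y) = 1/212
-72629/I(51, -146) = -72629/1/212 = -72629*212 = -15397348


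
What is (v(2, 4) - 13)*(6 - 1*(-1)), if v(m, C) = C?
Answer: -63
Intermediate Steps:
(v(2, 4) - 13)*(6 - 1*(-1)) = (4 - 13)*(6 - 1*(-1)) = -9*(6 + 1) = -9*7 = -63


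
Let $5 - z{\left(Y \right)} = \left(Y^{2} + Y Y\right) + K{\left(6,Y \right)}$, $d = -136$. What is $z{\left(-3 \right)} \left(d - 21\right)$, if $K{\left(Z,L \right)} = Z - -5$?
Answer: $3768$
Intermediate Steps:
$K{\left(Z,L \right)} = 5 + Z$ ($K{\left(Z,L \right)} = Z + 5 = 5 + Z$)
$z{\left(Y \right)} = -6 - 2 Y^{2}$ ($z{\left(Y \right)} = 5 - \left(\left(Y^{2} + Y Y\right) + \left(5 + 6\right)\right) = 5 - \left(\left(Y^{2} + Y^{2}\right) + 11\right) = 5 - \left(2 Y^{2} + 11\right) = 5 - \left(11 + 2 Y^{2}\right) = -6 - 2 Y^{2}$)
$z{\left(-3 \right)} \left(d - 21\right) = \left(-6 - 2 \left(-3\right)^{2}\right) \left(-136 - 21\right) = \left(-6 - 18\right) \left(-157\right) = \left(-24\right) \left(-157\right) = 3768$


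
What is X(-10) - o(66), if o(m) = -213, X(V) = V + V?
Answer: 193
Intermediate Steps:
X(V) = 2*V
X(-10) - o(66) = 2*(-10) - 1*(-213) = -20 + 213 = 193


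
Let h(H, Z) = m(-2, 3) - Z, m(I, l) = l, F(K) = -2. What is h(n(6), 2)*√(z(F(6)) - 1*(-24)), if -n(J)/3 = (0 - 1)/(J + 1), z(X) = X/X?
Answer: 5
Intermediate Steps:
z(X) = 1
n(J) = 3/(1 + J) (n(J) = -3*(0 - 1)/(J + 1) = -(-3)/(1 + J) = 3/(1 + J))
h(H, Z) = 3 - Z
h(n(6), 2)*√(z(F(6)) - 1*(-24)) = (3 - 1*2)*√(1 - 1*(-24)) = (3 - 2)*√(1 + 24) = 1*√25 = 1*5 = 5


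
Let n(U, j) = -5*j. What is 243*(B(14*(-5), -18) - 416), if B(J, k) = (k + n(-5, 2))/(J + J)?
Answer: -505197/5 ≈ -1.0104e+5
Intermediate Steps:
B(J, k) = (-10 + k)/(2*J) (B(J, k) = (k - 5*2)/(J + J) = (k - 10)/((2*J)) = (-10 + k)*(1/(2*J)) = (-10 + k)/(2*J))
243*(B(14*(-5), -18) - 416) = 243*((-10 - 18)/(2*((14*(-5)))) - 416) = 243*((½)*(-28)/(-70) - 416) = 243*((½)*(-1/70)*(-28) - 416) = 243*(⅕ - 416) = 243*(-2079/5) = -505197/5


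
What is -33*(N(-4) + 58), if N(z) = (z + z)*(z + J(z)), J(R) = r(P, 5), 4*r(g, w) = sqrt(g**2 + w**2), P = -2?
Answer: -2970 + 66*sqrt(29) ≈ -2614.6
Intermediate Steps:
r(g, w) = sqrt(g**2 + w**2)/4
J(R) = sqrt(29)/4 (J(R) = sqrt((-2)**2 + 5**2)/4 = sqrt(4 + 25)/4 = sqrt(29)/4)
N(z) = 2*z*(z + sqrt(29)/4) (N(z) = (z + z)*(z + sqrt(29)/4) = (2*z)*(z + sqrt(29)/4) = 2*z*(z + sqrt(29)/4))
-33*(N(-4) + 58) = -33*((1/2)*(-4)*(sqrt(29) + 4*(-4)) + 58) = -33*((1/2)*(-4)*(sqrt(29) - 16) + 58) = -33*((1/2)*(-4)*(-16 + sqrt(29)) + 58) = -33*((32 - 2*sqrt(29)) + 58) = -33*(90 - 2*sqrt(29)) = -2970 + 66*sqrt(29)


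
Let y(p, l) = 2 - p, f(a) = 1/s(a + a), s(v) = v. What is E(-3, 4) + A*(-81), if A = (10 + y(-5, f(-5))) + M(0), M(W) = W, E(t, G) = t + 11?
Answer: -1369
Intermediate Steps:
E(t, G) = 11 + t
f(a) = 1/(2*a) (f(a) = 1/(a + a) = 1/(2*a))
A = 17 (A = (10 + (2 - 1*(-5))) + 0 = (10 + (2 + 5)) + 0 = (10 + 7) + 0 = 17 + 0 = 17)
E(-3, 4) + A*(-81) = (11 - 3) + 17*(-81) = 8 - 1377 = -1369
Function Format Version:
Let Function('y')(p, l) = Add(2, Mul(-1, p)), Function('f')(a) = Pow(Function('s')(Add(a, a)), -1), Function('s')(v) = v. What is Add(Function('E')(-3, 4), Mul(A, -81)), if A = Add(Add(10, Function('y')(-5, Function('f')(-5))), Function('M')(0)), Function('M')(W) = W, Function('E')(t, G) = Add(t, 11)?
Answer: -1369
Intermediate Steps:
Function('E')(t, G) = Add(11, t)
Function('f')(a) = Mul(Rational(1, 2), Pow(a, -1)) (Function('f')(a) = Pow(Add(a, a), -1) = Pow(Mul(2, a), -1) = Mul(Rational(1, 2), Pow(a, -1)))
A = 17 (A = Add(Add(10, Add(2, Mul(-1, -5))), 0) = Add(Add(10, Add(2, 5)), 0) = Add(Add(10, 7), 0) = Add(17, 0) = 17)
Add(Function('E')(-3, 4), Mul(A, -81)) = Add(Add(11, -3), Mul(17, -81)) = Add(8, -1377) = -1369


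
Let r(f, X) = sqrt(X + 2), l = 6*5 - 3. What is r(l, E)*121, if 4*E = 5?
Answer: 121*sqrt(13)/2 ≈ 218.14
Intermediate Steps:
E = 5/4 (E = (1/4)*5 = 5/4 ≈ 1.2500)
l = 27 (l = 30 - 3 = 27)
r(f, X) = sqrt(2 + X)
r(l, E)*121 = sqrt(2 + 5/4)*121 = sqrt(13/4)*121 = (sqrt(13)/2)*121 = 121*sqrt(13)/2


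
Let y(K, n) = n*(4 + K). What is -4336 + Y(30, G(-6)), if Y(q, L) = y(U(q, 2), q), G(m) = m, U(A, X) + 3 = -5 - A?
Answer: -5356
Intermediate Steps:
U(A, X) = -8 - A (U(A, X) = -3 + (-5 - A) = -8 - A)
Y(q, L) = q*(-4 - q) (Y(q, L) = q*(4 + (-8 - q)) = q*(-4 - q))
-4336 + Y(30, G(-6)) = -4336 - 1*30*(4 + 30) = -4336 - 1*30*34 = -4336 - 1020 = -5356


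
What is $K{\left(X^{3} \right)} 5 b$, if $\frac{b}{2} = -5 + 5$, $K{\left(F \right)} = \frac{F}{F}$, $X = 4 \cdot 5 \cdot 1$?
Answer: $0$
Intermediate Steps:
$X = 20$ ($X = 20 \cdot 1 = 20$)
$K{\left(F \right)} = 1$
$b = 0$ ($b = 2 \left(-5 + 5\right) = 2 \cdot 0 = 0$)
$K{\left(X^{3} \right)} 5 b = 1 \cdot 5 \cdot 0 = 5 \cdot 0 = 0$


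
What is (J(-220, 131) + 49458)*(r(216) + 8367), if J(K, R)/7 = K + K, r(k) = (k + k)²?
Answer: 9043292598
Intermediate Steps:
r(k) = 4*k² (r(k) = (2*k)² = 4*k²)
J(K, R) = 14*K (J(K, R) = 7*(K + K) = 7*(2*K) = 14*K)
(J(-220, 131) + 49458)*(r(216) + 8367) = (14*(-220) + 49458)*(4*216² + 8367) = (-3080 + 49458)*(4*46656 + 8367) = 46378*(186624 + 8367) = 46378*194991 = 9043292598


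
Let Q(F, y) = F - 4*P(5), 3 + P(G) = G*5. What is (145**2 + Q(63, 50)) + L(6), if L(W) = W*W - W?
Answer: 21030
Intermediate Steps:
P(G) = -3 + 5*G (P(G) = -3 + G*5 = -3 + 5*G)
Q(F, y) = -88 + F (Q(F, y) = F - 4*(-3 + 5*5) = F - 4*(-3 + 25) = F - 4*22 = F - 88 = -88 + F)
L(W) = W**2 - W
(145**2 + Q(63, 50)) + L(6) = (145**2 + (-88 + 63)) + 6*(-1 + 6) = (21025 - 25) + 6*5 = 21000 + 30 = 21030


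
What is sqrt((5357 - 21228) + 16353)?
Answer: sqrt(482) ≈ 21.954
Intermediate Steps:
sqrt((5357 - 21228) + 16353) = sqrt(-15871 + 16353) = sqrt(482)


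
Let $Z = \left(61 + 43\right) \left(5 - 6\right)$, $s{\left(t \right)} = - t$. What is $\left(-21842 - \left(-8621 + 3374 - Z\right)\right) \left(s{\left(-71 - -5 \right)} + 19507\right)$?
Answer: $-326849527$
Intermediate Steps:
$Z = -104$ ($Z = 104 \left(-1\right) = -104$)
$\left(-21842 - \left(-8621 + 3374 - Z\right)\right) \left(s{\left(-71 - -5 \right)} + 19507\right) = \left(-21842 - \left(-8517 + 3374\right)\right) \left(- (-71 - -5) + 19507\right) = \left(-21842 - -5143\right) \left(- (-71 + 5) + 19507\right) = \left(-21842 - -5143\right) \left(\left(-1\right) \left(-66\right) + 19507\right) = \left(-21842 - -5143\right) \left(66 + 19507\right) = \left(-21842 + \left(-104 + 5247\right)\right) 19573 = \left(-21842 + 5143\right) 19573 = \left(-16699\right) 19573 = -326849527$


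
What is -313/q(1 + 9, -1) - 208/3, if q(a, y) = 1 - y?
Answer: -1355/6 ≈ -225.83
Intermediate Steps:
-313/q(1 + 9, -1) - 208/3 = -313/(1 - 1*(-1)) - 208/3 = -313/(1 + 1) - 208*⅓ = -313/2 - 208/3 = -1355/6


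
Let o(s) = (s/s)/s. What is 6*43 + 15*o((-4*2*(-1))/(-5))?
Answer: 1989/8 ≈ 248.63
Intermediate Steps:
o(s) = 1/s
6*43 + 15*o((-4*2*(-1))/(-5)) = 6*43 + 15/(((-4*2*(-1))/(-5))) = 258 + 15/((-8*(-1)*(-⅕))) = 258 + 15/((8*(-⅕))) = 258 + 15/(-8/5) = 258 + 15*(-5/8) = 258 - 75/8 = 1989/8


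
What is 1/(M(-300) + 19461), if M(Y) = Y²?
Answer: 1/109461 ≈ 9.1357e-6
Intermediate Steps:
1/(M(-300) + 19461) = 1/((-300)² + 19461) = 1/(90000 + 19461) = 1/109461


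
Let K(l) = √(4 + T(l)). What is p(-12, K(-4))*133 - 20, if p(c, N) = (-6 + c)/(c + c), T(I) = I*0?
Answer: 319/4 ≈ 79.750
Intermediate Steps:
T(I) = 0
K(l) = 2 (K(l) = √(4 + 0) = √4 = 2)
p(c, N) = (-6 + c)/(2*c) (p(c, N) = (-6 + c)/((2*c)) = (-6 + c)*(1/(2*c)) = (-6 + c)/(2*c))
p(-12, K(-4))*133 - 20 = ((½)*(-6 - 12)/(-12))*133 - 20 = ((½)*(-1/12)*(-18))*133 - 20 = (¾)*133 - 20 = 399/4 - 20 = 319/4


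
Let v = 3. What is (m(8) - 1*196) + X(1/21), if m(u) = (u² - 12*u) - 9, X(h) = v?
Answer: -234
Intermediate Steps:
X(h) = 3
m(u) = -9 + u² - 12*u
(m(8) - 1*196) + X(1/21) = ((-9 + 8² - 12*8) - 1*196) + 3 = ((-9 + 64 - 96) - 196) + 3 = (-41 - 196) + 3 = -237 + 3 = -234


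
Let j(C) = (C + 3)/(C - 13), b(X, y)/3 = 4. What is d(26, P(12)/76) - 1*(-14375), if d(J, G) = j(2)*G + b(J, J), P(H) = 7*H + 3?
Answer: 12027097/836 ≈ 14386.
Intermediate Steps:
P(H) = 3 + 7*H
b(X, y) = 12 (b(X, y) = 3*4 = 12)
j(C) = (3 + C)/(-13 + C)
d(J, G) = 12 - 5*G/11 (d(J, G) = ((3 + 2)/(-13 + 2))*G + 12 = (5/(-11))*G + 12 = (-1/11*5)*G + 12 = -5*G/11 + 12 = 12 - 5*G/11)
d(26, P(12)/76) - 1*(-14375) = (12 - 5*(3 + 7*12)/(11*76)) - 1*(-14375) = (12 - 5*(3 + 84)/(11*76)) + 14375 = (12 - 435/(11*76)) + 14375 = (12 - 5/11*87/76) + 14375 = (12 - 435/836) + 14375 = 9597/836 + 14375 = 12027097/836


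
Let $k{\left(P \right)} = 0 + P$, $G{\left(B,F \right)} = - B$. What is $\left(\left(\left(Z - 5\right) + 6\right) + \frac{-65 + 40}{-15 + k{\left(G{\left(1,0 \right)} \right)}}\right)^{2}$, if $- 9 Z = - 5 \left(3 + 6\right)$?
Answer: $\frac{14641}{256} \approx 57.191$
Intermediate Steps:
$k{\left(P \right)} = P$
$Z = 5$ ($Z = - \frac{\left(-5\right) \left(3 + 6\right)}{9} = - \frac{\left(-5\right) 9}{9} = \left(- \frac{1}{9}\right) \left(-45\right) = 5$)
$\left(\left(\left(Z - 5\right) + 6\right) + \frac{-65 + 40}{-15 + k{\left(G{\left(1,0 \right)} \right)}}\right)^{2} = \left(\left(\left(5 - 5\right) + 6\right) + \frac{-65 + 40}{-15 - 1}\right)^{2} = \left(\left(0 + 6\right) - \frac{25}{-15 - 1}\right)^{2} = \left(6 - \frac{25}{-16}\right)^{2} = \left(6 - - \frac{25}{16}\right)^{2} = \left(6 + \frac{25}{16}\right)^{2} = \left(\frac{121}{16}\right)^{2} = \frac{14641}{256}$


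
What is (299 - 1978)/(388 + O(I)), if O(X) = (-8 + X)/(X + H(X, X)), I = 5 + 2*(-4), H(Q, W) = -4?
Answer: -11753/2727 ≈ -4.3099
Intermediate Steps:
I = -3 (I = 5 - 8 = -3)
O(X) = (-8 + X)/(-4 + X) (O(X) = (-8 + X)/(X - 4) = (-8 + X)/(-4 + X))
(299 - 1978)/(388 + O(I)) = (299 - 1978)/(388 + (-8 - 3)/(-4 - 3)) = -1679/(388 - 11/(-7)) = -1679/(388 - ⅐*(-11)) = -1679/(388 + 11/7) = -1679/2727/7 = -1679*7/2727 = -11753/2727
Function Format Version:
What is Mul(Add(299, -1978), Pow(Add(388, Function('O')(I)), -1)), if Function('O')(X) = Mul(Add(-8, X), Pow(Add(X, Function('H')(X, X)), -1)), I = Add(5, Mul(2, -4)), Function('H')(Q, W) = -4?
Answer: Rational(-11753, 2727) ≈ -4.3099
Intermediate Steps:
I = -3 (I = Add(5, -8) = -3)
Function('O')(X) = Mul(Pow(Add(-4, X), -1), Add(-8, X)) (Function('O')(X) = Mul(Add(-8, X), Pow(Add(X, -4), -1)) = Mul(Add(-8, X), Pow(Add(-4, X), -1)) = Mul(Pow(Add(-4, X), -1), Add(-8, X)))
Mul(Add(299, -1978), Pow(Add(388, Function('O')(I)), -1)) = Mul(Add(299, -1978), Pow(Add(388, Mul(Pow(Add(-4, -3), -1), Add(-8, -3))), -1)) = Mul(-1679, Pow(Add(388, Mul(Pow(-7, -1), -11)), -1)) = Mul(-1679, Pow(Add(388, Mul(Rational(-1, 7), -11)), -1)) = Mul(-1679, Pow(Add(388, Rational(11, 7)), -1)) = Mul(-1679, Pow(Rational(2727, 7), -1)) = Mul(-1679, Rational(7, 2727)) = Rational(-11753, 2727)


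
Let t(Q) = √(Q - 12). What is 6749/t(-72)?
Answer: -6749*I*√21/42 ≈ -736.38*I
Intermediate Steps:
t(Q) = √(-12 + Q)
6749/t(-72) = 6749/(√(-12 - 72)) = 6749/(√(-84)) = 6749/((2*I*√21)) = 6749*(-I*√21/42) = -6749*I*√21/42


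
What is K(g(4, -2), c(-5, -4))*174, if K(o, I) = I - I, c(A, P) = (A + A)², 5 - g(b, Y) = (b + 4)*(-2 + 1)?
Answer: 0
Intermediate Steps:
g(b, Y) = 9 + b (g(b, Y) = 5 - (b + 4)*(-2 + 1) = 5 - (4 + b)*(-1) = 5 - (-4 - b) = 5 + (4 + b) = 9 + b)
c(A, P) = 4*A² (c(A, P) = (2*A)² = 4*A²)
K(o, I) = 0
K(g(4, -2), c(-5, -4))*174 = 0*174 = 0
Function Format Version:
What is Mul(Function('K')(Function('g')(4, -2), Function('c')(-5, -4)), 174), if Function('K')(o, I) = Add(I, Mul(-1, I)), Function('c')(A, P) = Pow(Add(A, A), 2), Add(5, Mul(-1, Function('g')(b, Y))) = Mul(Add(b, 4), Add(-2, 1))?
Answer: 0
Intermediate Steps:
Function('g')(b, Y) = Add(9, b) (Function('g')(b, Y) = Add(5, Mul(-1, Mul(Add(b, 4), Add(-2, 1)))) = Add(5, Mul(-1, Mul(Add(4, b), -1))) = Add(5, Mul(-1, Add(-4, Mul(-1, b)))) = Add(5, Add(4, b)) = Add(9, b))
Function('c')(A, P) = Mul(4, Pow(A, 2)) (Function('c')(A, P) = Pow(Mul(2, A), 2) = Mul(4, Pow(A, 2)))
Function('K')(o, I) = 0
Mul(Function('K')(Function('g')(4, -2), Function('c')(-5, -4)), 174) = Mul(0, 174) = 0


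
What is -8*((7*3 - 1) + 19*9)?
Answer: -1528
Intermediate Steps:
-8*((7*3 - 1) + 19*9) = -8*((21 - 1) + 171) = -8*(20 + 171) = -8*191 = -1528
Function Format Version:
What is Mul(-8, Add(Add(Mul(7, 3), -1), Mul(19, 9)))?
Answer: -1528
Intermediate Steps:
Mul(-8, Add(Add(Mul(7, 3), -1), Mul(19, 9))) = Mul(-8, Add(Add(21, -1), 171)) = Mul(-8, Add(20, 171)) = Mul(-8, 191) = -1528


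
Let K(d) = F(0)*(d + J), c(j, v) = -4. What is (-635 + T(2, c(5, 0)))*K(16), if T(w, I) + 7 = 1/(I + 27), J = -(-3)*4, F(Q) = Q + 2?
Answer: -826840/23 ≈ -35950.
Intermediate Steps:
F(Q) = 2 + Q
J = 12 (J = -3*(-4) = 12)
T(w, I) = -7 + 1/(27 + I) (T(w, I) = -7 + 1/(I + 27) = -7 + 1/(27 + I))
K(d) = 24 + 2*d (K(d) = (2 + 0)*(d + 12) = 2*(12 + d) = 24 + 2*d)
(-635 + T(2, c(5, 0)))*K(16) = (-635 + (-188 - 7*(-4))/(27 - 4))*(24 + 2*16) = (-635 + (-188 + 28)/23)*(24 + 32) = (-635 + (1/23)*(-160))*56 = (-635 - 160/23)*56 = -14765/23*56 = -826840/23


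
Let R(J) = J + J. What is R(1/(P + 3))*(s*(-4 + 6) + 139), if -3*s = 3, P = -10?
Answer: -274/7 ≈ -39.143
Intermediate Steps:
s = -1 (s = -1/3*3 = -1)
R(J) = 2*J
R(1/(P + 3))*(s*(-4 + 6) + 139) = (2/(-10 + 3))*(-(-4 + 6) + 139) = (2/(-7))*(-1*2 + 139) = (2*(-1/7))*(-2 + 139) = -2/7*137 = -274/7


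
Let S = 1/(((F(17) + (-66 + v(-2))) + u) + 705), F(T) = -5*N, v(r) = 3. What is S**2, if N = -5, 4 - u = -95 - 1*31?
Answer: 1/635209 ≈ 1.5743e-6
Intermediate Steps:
u = 130 (u = 4 - (-95 - 1*31) = 4 - (-95 - 31) = 4 - 1*(-126) = 4 + 126 = 130)
F(T) = 25 (F(T) = -5*(-5) = 25)
S = 1/797 (S = 1/(((25 + (-66 + 3)) + 130) + 705) = 1/(((25 - 63) + 130) + 705) = 1/((-38 + 130) + 705) = 1/(92 + 705) = 1/797 ≈ 0.0012547)
S**2 = (1/797)**2 = 1/635209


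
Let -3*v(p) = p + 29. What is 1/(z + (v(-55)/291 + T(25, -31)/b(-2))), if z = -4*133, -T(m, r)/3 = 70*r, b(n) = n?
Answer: -873/3306025 ≈ -0.00026406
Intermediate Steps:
v(p) = -29/3 - p/3 (v(p) = -(p + 29)/3 = -(29 + p)/3 = -29/3 - p/3)
T(m, r) = -210*r
z = -532
1/(z + (v(-55)/291 + T(25, -31)/b(-2))) = 1/(-532 + ((-29/3 - ⅓*(-55))/291 - 210*(-31)/(-2))) = 1/(-532 + ((-29/3 + 55/3)*(1/291) + 6510*(-½))) = 1/(-532 + ((26/3)*(1/291) - 3255)) = 1/(-532 + (26/873 - 3255)) = 1/(-532 - 2841589/873) = 1/(-3306025/873) = -873/3306025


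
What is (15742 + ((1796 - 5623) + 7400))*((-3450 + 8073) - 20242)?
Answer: -301680985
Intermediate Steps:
(15742 + ((1796 - 5623) + 7400))*((-3450 + 8073) - 20242) = (15742 + (-3827 + 7400))*(4623 - 20242) = (15742 + 3573)*(-15619) = 19315*(-15619) = -301680985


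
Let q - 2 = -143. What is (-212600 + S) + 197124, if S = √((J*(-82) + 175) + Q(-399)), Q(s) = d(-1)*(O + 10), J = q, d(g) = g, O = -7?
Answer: -15476 + √11734 ≈ -15368.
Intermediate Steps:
q = -141 (q = 2 - 143 = -141)
J = -141
Q(s) = -3 (Q(s) = -(-7 + 10) = -1*3 = -3)
S = √11734 (S = √((-141*(-82) + 175) - 3) = √((11562 + 175) - 3) = √(11737 - 3) = √11734 ≈ 108.32)
(-212600 + S) + 197124 = (-212600 + √11734) + 197124 = -15476 + √11734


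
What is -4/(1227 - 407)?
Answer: -1/205 ≈ -0.0048781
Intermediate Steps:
-4/(1227 - 407) = -4/820 = -4*1/820 = -1/205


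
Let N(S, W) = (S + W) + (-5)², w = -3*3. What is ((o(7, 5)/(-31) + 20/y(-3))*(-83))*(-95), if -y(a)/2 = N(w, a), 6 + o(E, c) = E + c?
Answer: -3059380/403 ≈ -7591.5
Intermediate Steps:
o(E, c) = -6 + E + c (o(E, c) = -6 + (E + c) = -6 + E + c)
w = -9
N(S, W) = 25 + S + W (N(S, W) = (S + W) + 25 = 25 + S + W)
y(a) = -32 - 2*a (y(a) = -2*(25 - 9 + a) = -2*(16 + a) = -32 - 2*a)
((o(7, 5)/(-31) + 20/y(-3))*(-83))*(-95) = (((-6 + 7 + 5)/(-31) + 20/(-32 - 2*(-3)))*(-83))*(-95) = ((6*(-1/31) + 20/(-32 + 6))*(-83))*(-95) = ((-6/31 + 20/(-26))*(-83))*(-95) = ((-6/31 + 20*(-1/26))*(-83))*(-95) = ((-6/31 - 10/13)*(-83))*(-95) = -388/403*(-83)*(-95) = (32204/403)*(-95) = -3059380/403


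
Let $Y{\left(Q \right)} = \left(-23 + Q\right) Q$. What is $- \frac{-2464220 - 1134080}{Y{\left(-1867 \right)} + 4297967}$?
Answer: $\frac{3598300}{7826597} \approx 0.45975$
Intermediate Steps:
$Y{\left(Q \right)} = Q \left(-23 + Q\right)$
$- \frac{-2464220 - 1134080}{Y{\left(-1867 \right)} + 4297967} = - \frac{-2464220 - 1134080}{- 1867 \left(-23 - 1867\right) + 4297967} = - \frac{-3598300}{\left(-1867\right) \left(-1890\right) + 4297967} = - \frac{-3598300}{3528630 + 4297967} = - \frac{-3598300}{7826597} = \left(-1\right) \left(- \frac{3598300}{7826597}\right) = \frac{3598300}{7826597}$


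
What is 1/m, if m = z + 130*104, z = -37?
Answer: 1/13483 ≈ 7.4168e-5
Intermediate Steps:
m = 13483 (m = -37 + 130*104 = -37 + 13520 = 13483)
1/m = 1/13483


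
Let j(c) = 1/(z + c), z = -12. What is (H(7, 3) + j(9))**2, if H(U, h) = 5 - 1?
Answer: 121/9 ≈ 13.444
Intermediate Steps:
H(U, h) = 4
j(c) = 1/(-12 + c)
(H(7, 3) + j(9))**2 = (4 + 1/(-12 + 9))**2 = (4 + 1/(-3))**2 = (4 - 1/3)**2 = (11/3)**2 = 121/9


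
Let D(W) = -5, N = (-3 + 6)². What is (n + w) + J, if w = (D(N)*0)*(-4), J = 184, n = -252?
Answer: -68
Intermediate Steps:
N = 9 (N = 3² = 9)
w = 0 (w = -5*0*(-4) = 0*(-4) = 0)
(n + w) + J = (-252 + 0) + 184 = -252 + 184 = -68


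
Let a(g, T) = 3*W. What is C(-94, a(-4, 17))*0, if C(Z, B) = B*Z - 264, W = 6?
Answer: 0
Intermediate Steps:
a(g, T) = 18 (a(g, T) = 3*6 = 18)
C(Z, B) = -264 + B*Z
C(-94, a(-4, 17))*0 = (-264 + 18*(-94))*0 = (-264 - 1692)*0 = -1956*0 = 0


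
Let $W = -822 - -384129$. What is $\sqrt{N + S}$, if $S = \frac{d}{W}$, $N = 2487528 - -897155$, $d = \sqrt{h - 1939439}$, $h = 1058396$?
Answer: $\frac{\sqrt{497292032413634067 + 383307 i \sqrt{881043}}}{383307} \approx 1839.8 + 6.6552 \cdot 10^{-7} i$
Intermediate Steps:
$W = 383307$ ($W = -822 + 384129 = 383307$)
$d = i \sqrt{881043}$ ($d = \sqrt{1058396 - 1939439} = \sqrt{-881043} = i \sqrt{881043} \approx 938.64 i$)
$N = 3384683$ ($N = 2487528 + 897155 = 3384683$)
$S = \frac{i \sqrt{881043}}{383307} \approx 0.0024488 i$
$\sqrt{N + S} = \sqrt{3384683 + \frac{i \sqrt{881043}}{383307}}$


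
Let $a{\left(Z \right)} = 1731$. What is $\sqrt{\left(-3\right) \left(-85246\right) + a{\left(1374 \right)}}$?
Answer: $\sqrt{257469} \approx 507.41$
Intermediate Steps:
$\sqrt{\left(-3\right) \left(-85246\right) + a{\left(1374 \right)}} = \sqrt{\left(-3\right) \left(-85246\right) + 1731} = \sqrt{255738 + 1731} = \sqrt{257469}$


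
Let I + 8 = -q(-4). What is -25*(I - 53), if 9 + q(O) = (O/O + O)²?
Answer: 1525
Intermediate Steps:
q(O) = -9 + (1 + O)² (q(O) = -9 + (O/O + O)² = -9 + (1 + O)²)
I = -8 (I = -8 - (-9 + (1 - 4)²) = -8 - (-9 + (-3)²) = -8 - (-9 + 9) = -8 - 1*0 = -8 + 0 = -8)
-25*(I - 53) = -25*(-8 - 53) = -25*(-61) = 1525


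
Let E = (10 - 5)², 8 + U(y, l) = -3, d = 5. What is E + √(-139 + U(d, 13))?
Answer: 25 + 5*I*√6 ≈ 25.0 + 12.247*I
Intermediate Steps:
U(y, l) = -11 (U(y, l) = -8 - 3 = -11)
E = 25 (E = 5² = 25)
E + √(-139 + U(d, 13)) = 25 + √(-139 - 11) = 25 + √(-150) = 25 + 5*I*√6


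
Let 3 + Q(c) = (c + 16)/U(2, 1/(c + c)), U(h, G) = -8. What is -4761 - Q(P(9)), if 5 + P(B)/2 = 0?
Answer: -19029/4 ≈ -4757.3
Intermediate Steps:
P(B) = -10 (P(B) = -10 + 2*0 = -10 + 0 = -10)
Q(c) = -5 - c/8 (Q(c) = -3 + (c + 16)/(-8) = -3 + (16 + c)*(-1/8) = -3 + (-2 - c/8) = -5 - c/8)
-4761 - Q(P(9)) = -4761 - (-5 - 1/8*(-10)) = -4761 - (-5 + 5/4) = -4761 - 1*(-15/4) = -4761 + 15/4 = -19029/4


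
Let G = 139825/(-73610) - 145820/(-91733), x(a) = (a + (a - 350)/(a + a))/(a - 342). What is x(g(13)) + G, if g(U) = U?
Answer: -52671152297/169884103753 ≈ -0.31004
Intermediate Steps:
x(a) = (a + (-350 + a)/(2*a))/(-342 + a) (x(a) = (a + (-350 + a)/((2*a)))/(-342 + a) = (a + (-350 + a)*(1/(2*a)))/(-342 + a) = (a + (-350 + a)/(2*a))/(-342 + a))
G = -24620665/79440778 (G = 139825*(-1/73610) - 145820*(-1/91733) = -1645/866 + 145820/91733 = -24620665/79440778 ≈ -0.30992)
x(g(13)) + G = (-175 + 13² + (½)*13)/(13*(-342 + 13)) - 24620665/79440778 = (1/13)*(-175 + 169 + 13/2)/(-329) - 24620665/79440778 = (1/13)*(-1/329)*(½) - 24620665/79440778 = -1/8554 - 24620665/79440778 = -52671152297/169884103753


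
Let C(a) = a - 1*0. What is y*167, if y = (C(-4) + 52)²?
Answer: 384768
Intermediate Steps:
C(a) = a (C(a) = a + 0 = a)
y = 2304 (y = (-4 + 52)² = 48² = 2304)
y*167 = 2304*167 = 384768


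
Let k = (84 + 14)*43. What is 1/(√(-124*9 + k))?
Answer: √3098/3098 ≈ 0.017966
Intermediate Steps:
k = 4214 (k = 98*43 = 4214)
1/(√(-124*9 + k)) = 1/(√(-124*9 + 4214)) = 1/(√(-1116 + 4214)) = 1/(√3098) = √3098/3098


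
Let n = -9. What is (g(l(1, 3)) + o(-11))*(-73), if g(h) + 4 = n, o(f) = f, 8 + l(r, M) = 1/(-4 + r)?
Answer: 1752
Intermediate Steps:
l(r, M) = -8 + 1/(-4 + r)
g(h) = -13 (g(h) = -4 - 9 = -13)
(g(l(1, 3)) + o(-11))*(-73) = (-13 - 11)*(-73) = -24*(-73) = 1752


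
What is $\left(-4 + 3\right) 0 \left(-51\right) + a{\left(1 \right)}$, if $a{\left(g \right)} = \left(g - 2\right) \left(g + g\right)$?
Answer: $-2$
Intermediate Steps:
$a{\left(g \right)} = 2 g \left(-2 + g\right)$ ($a{\left(g \right)} = \left(-2 + g\right) 2 g = 2 g \left(-2 + g\right)$)
$\left(-4 + 3\right) 0 \left(-51\right) + a{\left(1 \right)} = \left(-4 + 3\right) 0 \left(-51\right) + 2 \cdot 1 \left(-2 + 1\right) = \left(-1\right) 0 \left(-51\right) + 2 \cdot 1 \left(-1\right) = 0 \left(-51\right) - 2 = 0 - 2 = -2$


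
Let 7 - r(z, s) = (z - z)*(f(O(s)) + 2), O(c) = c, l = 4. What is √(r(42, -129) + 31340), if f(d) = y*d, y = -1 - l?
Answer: 27*√43 ≈ 177.05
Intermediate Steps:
y = -5 (y = -1 - 1*4 = -1 - 4 = -5)
f(d) = -5*d
r(z, s) = 7 (r(z, s) = 7 - (z - z)*(-5*s + 2) = 7 - 0*(2 - 5*s) = 7 - 1*0 = 7 + 0 = 7)
√(r(42, -129) + 31340) = √(7 + 31340) = √31347 = 27*√43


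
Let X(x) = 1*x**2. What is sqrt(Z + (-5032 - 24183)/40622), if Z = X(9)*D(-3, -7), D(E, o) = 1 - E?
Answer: sqrt(533460818686)/40622 ≈ 17.980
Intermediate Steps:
X(x) = x**2
Z = 324 (Z = 9**2*(1 - 1*(-3)) = 81*(1 + 3) = 81*4 = 324)
sqrt(Z + (-5032 - 24183)/40622) = sqrt(324 + (-5032 - 24183)/40622) = sqrt(324 - 29215*1/40622) = sqrt(324 - 29215/40622) = sqrt(13132313/40622) = sqrt(533460818686)/40622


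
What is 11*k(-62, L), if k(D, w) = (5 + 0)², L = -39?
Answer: 275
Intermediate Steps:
k(D, w) = 25 (k(D, w) = 5² = 25)
11*k(-62, L) = 11*25 = 275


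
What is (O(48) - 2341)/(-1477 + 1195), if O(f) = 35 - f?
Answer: 1177/141 ≈ 8.3475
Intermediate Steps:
(O(48) - 2341)/(-1477 + 1195) = ((35 - 1*48) - 2341)/(-1477 + 1195) = ((35 - 48) - 2341)/(-282) = (-13 - 2341)*(-1/282) = -2354*(-1/282) = 1177/141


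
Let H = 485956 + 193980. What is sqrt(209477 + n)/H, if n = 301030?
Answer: 3*sqrt(56723)/679936 ≈ 0.0010508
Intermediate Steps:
H = 679936
sqrt(209477 + n)/H = sqrt(209477 + 301030)/679936 = sqrt(510507)*(1/679936) = (3*sqrt(56723))*(1/679936) = 3*sqrt(56723)/679936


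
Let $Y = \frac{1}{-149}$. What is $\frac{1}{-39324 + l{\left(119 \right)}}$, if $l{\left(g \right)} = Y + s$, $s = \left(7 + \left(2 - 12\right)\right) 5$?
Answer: $- \frac{149}{5861512} \approx -2.542 \cdot 10^{-5}$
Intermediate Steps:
$Y = - \frac{1}{149} \approx -0.0067114$
$s = -15$ ($s = \left(7 + \left(2 - 12\right)\right) 5 = \left(7 - 10\right) 5 = \left(-3\right) 5 = -15$)
$l{\left(g \right)} = - \frac{2236}{149}$ ($l{\left(g \right)} = - \frac{1}{149} - 15 = - \frac{2236}{149}$)
$\frac{1}{-39324 + l{\left(119 \right)}} = \frac{1}{-39324 - \frac{2236}{149}} = \frac{1}{- \frac{5861512}{149}} = - \frac{149}{5861512}$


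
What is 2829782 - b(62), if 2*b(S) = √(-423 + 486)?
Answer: 2829782 - 3*√7/2 ≈ 2.8298e+6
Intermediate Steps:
b(S) = 3*√7/2 (b(S) = √(-423 + 486)/2 = √63/2 = (3*√7)/2 = 3*√7/2)
2829782 - b(62) = 2829782 - 3*√7/2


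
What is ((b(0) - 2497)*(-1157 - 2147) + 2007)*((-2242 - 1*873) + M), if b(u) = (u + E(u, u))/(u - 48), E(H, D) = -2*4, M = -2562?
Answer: -140532051541/3 ≈ -4.6844e+10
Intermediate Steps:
E(H, D) = -8
b(u) = (-8 + u)/(-48 + u) (b(u) = (u - 8)/(u - 48) = (-8 + u)/(-48 + u))
((b(0) - 2497)*(-1157 - 2147) + 2007)*((-2242 - 1*873) + M) = (((-8 + 0)/(-48 + 0) - 2497)*(-1157 - 2147) + 2007)*((-2242 - 1*873) - 2562) = ((-8/(-48) - 2497)*(-3304) + 2007)*((-2242 - 873) - 2562) = ((-1/48*(-8) - 2497)*(-3304) + 2007)*(-3115 - 2562) = ((⅙ - 2497)*(-3304) + 2007)*(-5677) = (-14981/6*(-3304) + 2007)*(-5677) = (24748612/3 + 2007)*(-5677) = (24754633/3)*(-5677) = -140532051541/3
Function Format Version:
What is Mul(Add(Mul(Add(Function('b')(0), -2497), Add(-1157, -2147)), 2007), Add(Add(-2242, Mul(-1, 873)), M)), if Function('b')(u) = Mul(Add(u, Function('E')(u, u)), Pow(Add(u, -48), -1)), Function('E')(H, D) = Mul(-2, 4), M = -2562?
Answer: Rational(-140532051541, 3) ≈ -4.6844e+10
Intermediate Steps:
Function('E')(H, D) = -8
Function('b')(u) = Mul(Pow(Add(-48, u), -1), Add(-8, u)) (Function('b')(u) = Mul(Add(u, -8), Pow(Add(u, -48), -1)) = Mul(Add(-8, u), Pow(Add(-48, u), -1)) = Mul(Pow(Add(-48, u), -1), Add(-8, u)))
Mul(Add(Mul(Add(Function('b')(0), -2497), Add(-1157, -2147)), 2007), Add(Add(-2242, Mul(-1, 873)), M)) = Mul(Add(Mul(Add(Mul(Pow(Add(-48, 0), -1), Add(-8, 0)), -2497), Add(-1157, -2147)), 2007), Add(Add(-2242, Mul(-1, 873)), -2562)) = Mul(Add(Mul(Add(Mul(Pow(-48, -1), -8), -2497), -3304), 2007), Add(Add(-2242, -873), -2562)) = Mul(Add(Mul(Add(Mul(Rational(-1, 48), -8), -2497), -3304), 2007), Add(-3115, -2562)) = Mul(Add(Mul(Add(Rational(1, 6), -2497), -3304), 2007), -5677) = Mul(Add(Mul(Rational(-14981, 6), -3304), 2007), -5677) = Mul(Add(Rational(24748612, 3), 2007), -5677) = Mul(Rational(24754633, 3), -5677) = Rational(-140532051541, 3)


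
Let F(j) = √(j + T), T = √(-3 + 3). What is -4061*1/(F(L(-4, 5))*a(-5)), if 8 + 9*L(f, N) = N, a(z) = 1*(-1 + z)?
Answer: -4061*I*√3/6 ≈ -1172.3*I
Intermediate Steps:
a(z) = -1 + z
L(f, N) = -8/9 + N/9
T = 0 (T = √0 = 0)
F(j) = √j (F(j) = √(j + 0) = √j)
-4061*1/(F(L(-4, 5))*a(-5)) = -4061*1/((-1 - 5)*√(-8/9 + (⅑)*5)) = -4061*(-1/(6*√(-8/9 + 5/9))) = -4061*I*√3/6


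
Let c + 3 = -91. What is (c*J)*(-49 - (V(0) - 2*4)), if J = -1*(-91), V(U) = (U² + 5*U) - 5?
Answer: 307944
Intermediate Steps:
c = -94 (c = -3 - 91 = -94)
V(U) = -5 + U² + 5*U
J = 91
(c*J)*(-49 - (V(0) - 2*4)) = (-94*91)*(-49 - ((-5 + 0² + 5*0) - 2*4)) = -8554*(-49 - ((-5 + 0 + 0) - 8)) = -8554*(-49 - (-5 - 8)) = -8554*(-49 - 1*(-13)) = -8554*(-49 + 13) = -8554*(-36) = 307944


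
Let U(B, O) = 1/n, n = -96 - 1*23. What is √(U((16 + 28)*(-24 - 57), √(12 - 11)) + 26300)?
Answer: √372434181/119 ≈ 162.17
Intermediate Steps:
n = -119 (n = -96 - 23 = -119)
U(B, O) = -1/119 (U(B, O) = 1/(-119) = -1/119)
√(U((16 + 28)*(-24 - 57), √(12 - 11)) + 26300) = √(-1/119 + 26300) = √(3129699/119) = √372434181/119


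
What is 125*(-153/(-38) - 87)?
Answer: -394125/38 ≈ -10372.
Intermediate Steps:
125*(-153/(-38) - 87) = 125*(-153*(-1/38) - 87) = 125*(153/38 - 87) = 125*(-3153/38) = -394125/38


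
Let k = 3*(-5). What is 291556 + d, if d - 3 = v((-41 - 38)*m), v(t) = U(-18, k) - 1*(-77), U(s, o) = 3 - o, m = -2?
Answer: 291654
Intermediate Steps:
k = -15
v(t) = 95 (v(t) = (3 - 1*(-15)) - 1*(-77) = (3 + 15) + 77 = 18 + 77 = 95)
d = 98 (d = 3 + 95 = 98)
291556 + d = 291556 + 98 = 291654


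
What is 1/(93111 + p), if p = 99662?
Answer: 1/192773 ≈ 5.1874e-6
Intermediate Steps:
1/(93111 + p) = 1/(93111 + 99662) = 1/192773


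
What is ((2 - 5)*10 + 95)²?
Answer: 4225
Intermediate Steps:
((2 - 5)*10 + 95)² = (-3*10 + 95)² = (-30 + 95)² = 65² = 4225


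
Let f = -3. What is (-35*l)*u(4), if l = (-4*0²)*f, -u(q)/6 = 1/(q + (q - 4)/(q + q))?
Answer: 0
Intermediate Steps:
u(q) = -6/(q + (-4 + q)/(2*q)) (u(q) = -6/(q + (q - 4)/(q + q)) = -6/(q + (-4 + q)/((2*q))) = -6/(q + (-4 + q)*(1/(2*q))) = -6/(q + (-4 + q)/(2*q)))
l = 0 (l = -4*0²*(-3) = -4*0*(-3) = 0*(-3) = 0)
(-35*l)*u(4) = (-35*0)*(-12*4/(-4 + 4 + 2*4²)) = 0*(-12*4/(-4 + 4 + 2*16)) = 0*(-12*4/(-4 + 4 + 32)) = 0*(-12*4/32) = 0*(-12*4*1/32) = 0*(-3/2) = 0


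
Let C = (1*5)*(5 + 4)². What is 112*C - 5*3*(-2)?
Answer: 45390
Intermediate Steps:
C = 405 (C = 5*9² = 5*81 = 405)
112*C - 5*3*(-2) = 112*405 - 5*3*(-2) = 45360 - 15*(-2) = 45360 + 30 = 45390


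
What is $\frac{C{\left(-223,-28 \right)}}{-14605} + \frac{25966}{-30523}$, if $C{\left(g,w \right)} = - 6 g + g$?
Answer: $- \frac{82653315}{89157683} \approx -0.92705$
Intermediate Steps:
$C{\left(g,w \right)} = - 5 g$
$\frac{C{\left(-223,-28 \right)}}{-14605} + \frac{25966}{-30523} = \frac{\left(-5\right) \left(-223\right)}{-14605} + \frac{25966}{-30523} = 1115 \left(- \frac{1}{14605}\right) + 25966 \left(- \frac{1}{30523}\right) = - \frac{223}{2921} - \frac{25966}{30523} = - \frac{82653315}{89157683}$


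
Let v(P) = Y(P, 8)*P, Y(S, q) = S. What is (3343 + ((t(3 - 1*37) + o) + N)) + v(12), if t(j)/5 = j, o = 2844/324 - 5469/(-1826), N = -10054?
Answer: -110522383/16434 ≈ -6725.2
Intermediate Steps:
o = 193475/16434 (o = 2844*(1/324) - 5469*(-1/1826) = 79/9 + 5469/1826 = 193475/16434 ≈ 11.773)
t(j) = 5*j
v(P) = P² (v(P) = P*P = P²)
(3343 + ((t(3 - 1*37) + o) + N)) + v(12) = (3343 + ((5*(3 - 1*37) + 193475/16434) - 10054)) + 12² = (3343 + ((5*(3 - 37) + 193475/16434) - 10054)) + 144 = (3343 + ((5*(-34) + 193475/16434) - 10054)) + 144 = (3343 + ((-170 + 193475/16434) - 10054)) + 144 = (3343 + (-2600305/16434 - 10054)) + 144 = (3343 - 167827741/16434) + 144 = -112888879/16434 + 144 = -110522383/16434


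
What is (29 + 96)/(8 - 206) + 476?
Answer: 94123/198 ≈ 475.37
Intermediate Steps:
(29 + 96)/(8 - 206) + 476 = 125/(-198) + 476 = 125*(-1/198) + 476 = -125/198 + 476 = 94123/198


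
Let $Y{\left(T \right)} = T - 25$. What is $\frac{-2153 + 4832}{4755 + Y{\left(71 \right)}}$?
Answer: $\frac{2679}{4801} \approx 0.55801$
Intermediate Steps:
$Y{\left(T \right)} = -25 + T$
$\frac{-2153 + 4832}{4755 + Y{\left(71 \right)}} = \frac{-2153 + 4832}{4755 + \left(-25 + 71\right)} = \frac{2679}{4755 + 46} = \frac{2679}{4801}$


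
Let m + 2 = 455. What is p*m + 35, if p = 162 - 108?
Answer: 24497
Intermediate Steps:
m = 453 (m = -2 + 455 = 453)
p = 54
p*m + 35 = 54*453 + 35 = 24462 + 35 = 24497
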